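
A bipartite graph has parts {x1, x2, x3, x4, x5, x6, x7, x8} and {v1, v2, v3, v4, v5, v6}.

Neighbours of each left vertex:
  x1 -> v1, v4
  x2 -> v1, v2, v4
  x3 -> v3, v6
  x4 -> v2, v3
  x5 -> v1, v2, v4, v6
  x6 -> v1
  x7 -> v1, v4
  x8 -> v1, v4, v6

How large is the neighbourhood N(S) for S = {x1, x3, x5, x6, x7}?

The union of neighbours of {x1, x3, x5, x6, x7} is {v1, v2, v3, v4, v6}, which has 5 elements.
Since |N(S)| = 5 ≥ |S| = 5, Hall's condition holds for this subset.

5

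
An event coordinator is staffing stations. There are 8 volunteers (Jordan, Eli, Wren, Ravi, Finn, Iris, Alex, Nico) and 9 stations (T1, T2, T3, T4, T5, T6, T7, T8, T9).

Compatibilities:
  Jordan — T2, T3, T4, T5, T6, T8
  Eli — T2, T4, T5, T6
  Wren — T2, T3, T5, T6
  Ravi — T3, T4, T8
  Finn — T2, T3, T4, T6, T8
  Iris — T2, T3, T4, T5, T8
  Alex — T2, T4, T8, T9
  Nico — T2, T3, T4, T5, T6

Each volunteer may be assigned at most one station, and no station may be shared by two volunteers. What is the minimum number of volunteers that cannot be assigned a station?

For example, pair Jordan→T5, Eli→T2, Wren→T6, Ravi→T8, Finn→T3, Iris→T4, Alex→T9.
The set {Jordan, Eli, Wren, Ravi, Finn, Iris, Nico} has only 6 neighbours ({T2, T3, T4, T5, T6, T8}), so by Hall's theorem at most 7 of the 8 volunteers can be matched.
That matches 7 of the 8, leaving 1 unmatched; no matching can do better.

1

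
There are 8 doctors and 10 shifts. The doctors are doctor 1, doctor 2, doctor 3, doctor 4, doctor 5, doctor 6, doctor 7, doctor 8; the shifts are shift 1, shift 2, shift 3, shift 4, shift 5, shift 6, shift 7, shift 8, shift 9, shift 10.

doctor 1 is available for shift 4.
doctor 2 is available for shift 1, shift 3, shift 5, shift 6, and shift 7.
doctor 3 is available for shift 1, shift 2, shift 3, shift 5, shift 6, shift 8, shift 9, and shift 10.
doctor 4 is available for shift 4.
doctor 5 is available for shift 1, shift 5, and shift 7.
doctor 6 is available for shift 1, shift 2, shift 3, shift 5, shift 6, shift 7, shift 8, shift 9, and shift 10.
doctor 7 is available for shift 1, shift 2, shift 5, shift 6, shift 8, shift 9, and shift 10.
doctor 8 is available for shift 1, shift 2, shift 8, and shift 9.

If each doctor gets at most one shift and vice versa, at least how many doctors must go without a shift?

1

One maximum matching: doctor 1→shift 4, doctor 2→shift 6, doctor 3→shift 8, doctor 5→shift 1, doctor 6→shift 7, doctor 7→shift 5, doctor 8→shift 2.
The set {doctor 1, doctor 4} has only 1 neighbour ({shift 4}), so by Hall's theorem at most 7 of the 8 doctors can be matched.
That matches 7 of the 8, leaving 1 unmatched; no matching can do better.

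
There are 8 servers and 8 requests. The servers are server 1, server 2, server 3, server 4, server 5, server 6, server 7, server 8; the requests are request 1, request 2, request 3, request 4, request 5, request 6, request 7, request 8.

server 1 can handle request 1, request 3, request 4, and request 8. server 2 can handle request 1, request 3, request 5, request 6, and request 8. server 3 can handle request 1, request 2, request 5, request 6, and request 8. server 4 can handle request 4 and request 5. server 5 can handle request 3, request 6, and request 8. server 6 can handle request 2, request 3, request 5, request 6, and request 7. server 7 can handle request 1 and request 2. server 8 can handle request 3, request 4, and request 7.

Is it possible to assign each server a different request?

Yes

A valid assignment of size 8: server 1→request 4, server 2→request 8, server 3→request 2, server 4→request 5, server 5→request 3, server 6→request 6, server 7→request 1, server 8→request 7.
All 8 servers are covered.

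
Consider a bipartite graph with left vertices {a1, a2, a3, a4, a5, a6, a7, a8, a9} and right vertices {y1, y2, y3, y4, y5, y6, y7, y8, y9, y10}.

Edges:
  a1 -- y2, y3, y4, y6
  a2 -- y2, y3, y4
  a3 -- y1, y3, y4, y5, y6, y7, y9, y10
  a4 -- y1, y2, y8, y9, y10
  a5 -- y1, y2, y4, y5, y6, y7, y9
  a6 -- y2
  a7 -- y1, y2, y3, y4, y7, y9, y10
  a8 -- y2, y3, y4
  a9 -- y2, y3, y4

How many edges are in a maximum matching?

One maximum matching: a1–y6, a2–y4, a3–y7, a4–y9, a5–y1, a6–y2, a7–y10, a8–y3.
The set {a2, a6, a8, a9} has only 3 neighbours ({y2, y3, y4}), so by Hall's theorem at most 8 of the 9 left vertices can be matched.

8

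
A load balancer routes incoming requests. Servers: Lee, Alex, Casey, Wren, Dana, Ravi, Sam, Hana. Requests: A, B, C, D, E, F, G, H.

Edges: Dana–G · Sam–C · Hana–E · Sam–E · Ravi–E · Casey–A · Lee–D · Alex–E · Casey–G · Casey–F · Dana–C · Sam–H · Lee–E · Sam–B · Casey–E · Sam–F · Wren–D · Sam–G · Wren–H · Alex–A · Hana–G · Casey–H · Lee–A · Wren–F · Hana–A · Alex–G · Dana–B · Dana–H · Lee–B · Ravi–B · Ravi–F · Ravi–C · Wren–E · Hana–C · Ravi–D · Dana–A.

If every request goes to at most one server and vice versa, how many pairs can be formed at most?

8

For example, pair Lee→B, Alex→G, Casey→A, Wren→D, Dana→C, Ravi→F, Sam→H, Hana→E.
All 8 servers are matched, so no larger matching exists.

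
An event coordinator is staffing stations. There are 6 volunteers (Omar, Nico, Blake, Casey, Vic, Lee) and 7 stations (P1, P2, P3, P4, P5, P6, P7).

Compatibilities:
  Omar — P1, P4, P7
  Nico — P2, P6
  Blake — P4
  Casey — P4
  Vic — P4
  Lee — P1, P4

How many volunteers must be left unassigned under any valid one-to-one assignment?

2

One maximum matching: Omar–P7, Nico–P6, Blake–P4, Lee–P1.
The set {Blake, Casey, Vic} has only 1 neighbour ({P4}), so by Hall's theorem at most 4 of the 6 volunteers can be matched.
That matches 4 of the 6, leaving 2 unmatched; no matching can do better.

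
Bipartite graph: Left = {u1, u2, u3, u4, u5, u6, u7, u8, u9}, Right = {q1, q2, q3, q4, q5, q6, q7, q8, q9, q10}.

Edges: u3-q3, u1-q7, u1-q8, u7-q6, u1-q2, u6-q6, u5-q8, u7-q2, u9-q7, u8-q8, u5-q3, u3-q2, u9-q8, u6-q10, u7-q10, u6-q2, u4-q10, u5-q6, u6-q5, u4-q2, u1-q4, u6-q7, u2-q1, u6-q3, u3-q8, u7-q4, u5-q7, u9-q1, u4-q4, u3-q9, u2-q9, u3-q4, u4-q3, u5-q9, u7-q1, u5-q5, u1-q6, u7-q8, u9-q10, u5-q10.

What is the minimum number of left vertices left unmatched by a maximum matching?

0

For example, pair u1-q2, u2-q1, u3-q4, u4-q10, u5-q9, u6-q3, u7-q6, u8-q8, u9-q7.
All 9 left vertices are matched, so no larger matching exists.
That matches 9 of the 9, leaving 0 unmatched; no matching can do better.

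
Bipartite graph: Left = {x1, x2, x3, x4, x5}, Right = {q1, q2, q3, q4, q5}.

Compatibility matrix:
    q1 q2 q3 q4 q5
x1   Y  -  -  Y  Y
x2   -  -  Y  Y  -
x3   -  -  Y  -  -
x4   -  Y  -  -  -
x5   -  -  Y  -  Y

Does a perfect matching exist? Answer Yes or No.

Yes

One maximum matching: x1–q1, x2–q4, x3–q3, x4–q2, x5–q5.
Every left vertex is matched, so this is a perfect matching.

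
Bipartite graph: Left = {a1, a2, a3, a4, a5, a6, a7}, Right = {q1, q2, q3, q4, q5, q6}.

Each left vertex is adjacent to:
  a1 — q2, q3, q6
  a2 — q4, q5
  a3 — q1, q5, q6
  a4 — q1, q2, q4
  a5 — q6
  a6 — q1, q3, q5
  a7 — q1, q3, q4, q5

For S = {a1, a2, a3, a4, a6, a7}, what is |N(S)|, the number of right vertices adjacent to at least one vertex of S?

6

The union of neighbours of {a1, a2, a3, a4, a6, a7} is {q1, q2, q3, q4, q5, q6}, which has 6 elements.
Since |N(S)| = 6 ≥ |S| = 6, Hall's condition holds for this subset.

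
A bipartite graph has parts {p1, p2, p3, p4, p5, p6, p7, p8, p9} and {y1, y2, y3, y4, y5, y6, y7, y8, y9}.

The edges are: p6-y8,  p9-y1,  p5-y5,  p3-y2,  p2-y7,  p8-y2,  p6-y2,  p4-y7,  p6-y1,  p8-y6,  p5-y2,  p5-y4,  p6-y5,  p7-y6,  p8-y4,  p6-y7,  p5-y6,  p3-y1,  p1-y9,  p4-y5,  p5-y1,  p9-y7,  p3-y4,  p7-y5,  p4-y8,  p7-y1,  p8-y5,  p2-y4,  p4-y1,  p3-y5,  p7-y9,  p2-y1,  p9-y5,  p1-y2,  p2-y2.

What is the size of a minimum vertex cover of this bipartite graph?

8

A maximum matching has 8 edges (e.g. p1–y9, p2–y7, p3–y5, p4–y8, p5–y4, p6–y2, p7–y1, p8–y6).
By König's theorem the minimum vertex cover has the same size. One such cover is {y1, y2, y4, y5, y6, y7, y8, y9}.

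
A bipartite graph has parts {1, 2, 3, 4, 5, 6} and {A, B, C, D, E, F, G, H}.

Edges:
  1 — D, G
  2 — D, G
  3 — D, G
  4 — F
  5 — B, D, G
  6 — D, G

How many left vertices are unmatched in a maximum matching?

For example, pair 1-D, 2-G, 4-F, 5-B.
The set {1, 2, 3, 6} has only 2 neighbours ({D, G}), so by Hall's theorem at most 4 of the 6 left vertices can be matched.
That matches 4 of the 6, leaving 2 unmatched; no matching can do better.

2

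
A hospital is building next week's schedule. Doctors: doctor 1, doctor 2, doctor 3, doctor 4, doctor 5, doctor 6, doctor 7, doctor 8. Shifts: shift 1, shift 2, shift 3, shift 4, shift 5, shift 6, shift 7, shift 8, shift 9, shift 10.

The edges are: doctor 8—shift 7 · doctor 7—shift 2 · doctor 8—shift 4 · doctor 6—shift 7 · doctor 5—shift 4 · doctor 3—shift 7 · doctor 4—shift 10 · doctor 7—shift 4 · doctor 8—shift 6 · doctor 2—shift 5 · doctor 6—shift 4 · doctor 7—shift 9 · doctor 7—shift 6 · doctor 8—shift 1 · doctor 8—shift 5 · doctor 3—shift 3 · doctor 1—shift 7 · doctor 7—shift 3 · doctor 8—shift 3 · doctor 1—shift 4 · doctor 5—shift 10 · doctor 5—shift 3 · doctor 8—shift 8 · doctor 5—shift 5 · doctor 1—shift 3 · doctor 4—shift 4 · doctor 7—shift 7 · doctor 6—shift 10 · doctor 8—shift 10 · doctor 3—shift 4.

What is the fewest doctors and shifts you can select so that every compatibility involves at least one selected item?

The 7 edges doctor 1–shift 4, doctor 2–shift 5, doctor 3–shift 7, doctor 4–shift 10, doctor 5–shift 3, doctor 7–shift 2, doctor 8–shift 6 form a matching, so any vertex cover needs at least 7 vertices (one per matched edge).
Conversely {doctor 7, doctor 8, shift 3, shift 4, shift 5, shift 7, shift 10} meets every edge and has exactly 7 vertices, so 7 is optimal.

7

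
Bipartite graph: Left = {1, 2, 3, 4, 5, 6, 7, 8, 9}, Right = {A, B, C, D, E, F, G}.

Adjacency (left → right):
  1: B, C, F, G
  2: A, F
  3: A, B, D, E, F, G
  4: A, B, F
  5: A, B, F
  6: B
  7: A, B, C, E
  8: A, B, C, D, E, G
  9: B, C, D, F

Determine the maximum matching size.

7

A valid assignment of size 7: 1→C, 2→A, 3→D, 4→F, 5→B, 7→E, 8→G.
The set {1, 2, 3, 4, 5, 6, 7, 8, 9} has only 7 neighbours ({A, B, C, D, E, F, G}), so by Hall's theorem at most 7 of the 9 left vertices can be matched.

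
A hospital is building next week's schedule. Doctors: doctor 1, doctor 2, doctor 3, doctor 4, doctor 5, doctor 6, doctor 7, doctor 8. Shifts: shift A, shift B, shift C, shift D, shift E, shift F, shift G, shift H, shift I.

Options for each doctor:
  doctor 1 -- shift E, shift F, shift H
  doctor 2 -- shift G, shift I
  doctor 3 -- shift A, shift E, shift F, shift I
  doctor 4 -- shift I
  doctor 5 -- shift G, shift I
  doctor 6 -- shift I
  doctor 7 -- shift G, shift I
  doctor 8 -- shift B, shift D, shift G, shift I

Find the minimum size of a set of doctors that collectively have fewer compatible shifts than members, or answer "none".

2

Take S = {doctor 4, doctor 6}. Its neighbourhood is {shift I}, so |N(S)| = 1 < |S| = 2.
No single vertex violates Hall's condition since each has at least one neighbour, so 2 is the minimum.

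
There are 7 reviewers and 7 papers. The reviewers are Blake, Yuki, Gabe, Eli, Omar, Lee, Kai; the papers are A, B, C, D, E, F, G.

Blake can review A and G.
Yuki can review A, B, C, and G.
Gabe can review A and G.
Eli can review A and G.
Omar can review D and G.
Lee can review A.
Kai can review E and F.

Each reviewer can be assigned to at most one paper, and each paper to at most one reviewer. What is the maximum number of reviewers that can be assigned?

5

For example, pair Blake-A, Yuki-B, Gabe-G, Omar-D, Kai-E.
The set {Blake, Gabe, Eli, Lee} has only 2 neighbours ({A, G}), so by Hall's theorem at most 5 of the 7 reviewers can be matched.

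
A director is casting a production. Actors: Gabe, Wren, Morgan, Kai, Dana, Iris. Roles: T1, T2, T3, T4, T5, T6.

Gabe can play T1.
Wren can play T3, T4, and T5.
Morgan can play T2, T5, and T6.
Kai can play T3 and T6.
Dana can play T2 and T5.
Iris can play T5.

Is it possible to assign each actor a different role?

Yes

One maximum matching: Gabe→T1, Wren→T4, Morgan→T6, Kai→T3, Dana→T2, Iris→T5.
All 6 actors are covered.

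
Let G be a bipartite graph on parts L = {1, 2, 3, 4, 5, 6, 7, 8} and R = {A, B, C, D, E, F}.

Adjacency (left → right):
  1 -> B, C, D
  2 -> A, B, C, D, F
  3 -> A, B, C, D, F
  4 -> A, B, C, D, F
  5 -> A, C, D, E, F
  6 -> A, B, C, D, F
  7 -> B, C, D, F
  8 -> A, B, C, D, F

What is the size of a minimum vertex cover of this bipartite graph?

The 6 edges 1–C, 2–D, 3–F, 4–B, 5–E, 6–A form a matching, so any vertex cover needs at least 6 vertices (one per matched edge).
Conversely {5, A, B, C, D, F} meets every edge and has exactly 6 vertices, so 6 is optimal.

6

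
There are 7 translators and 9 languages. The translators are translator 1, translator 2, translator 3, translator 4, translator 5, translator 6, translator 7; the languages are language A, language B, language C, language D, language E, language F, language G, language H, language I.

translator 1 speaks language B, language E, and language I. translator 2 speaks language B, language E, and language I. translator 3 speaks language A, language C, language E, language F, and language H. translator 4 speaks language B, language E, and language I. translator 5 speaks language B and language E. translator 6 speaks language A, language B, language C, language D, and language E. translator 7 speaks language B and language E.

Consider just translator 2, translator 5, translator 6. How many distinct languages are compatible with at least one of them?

The union of neighbours of {translator 2, translator 5, translator 6} is {language A, language B, language C, language D, language E, language I}, which has 6 elements.
Since |N(S)| = 6 ≥ |S| = 3, Hall's condition holds for this subset.

6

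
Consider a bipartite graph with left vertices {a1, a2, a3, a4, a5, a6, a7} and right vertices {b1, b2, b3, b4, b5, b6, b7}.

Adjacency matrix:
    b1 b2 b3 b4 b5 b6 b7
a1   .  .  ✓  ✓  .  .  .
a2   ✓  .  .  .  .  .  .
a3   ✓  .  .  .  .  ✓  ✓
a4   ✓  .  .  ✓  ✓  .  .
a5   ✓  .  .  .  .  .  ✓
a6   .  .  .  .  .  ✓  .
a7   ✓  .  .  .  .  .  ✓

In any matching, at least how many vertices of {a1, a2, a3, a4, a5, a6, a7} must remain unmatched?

2

For example, pair a1–b3, a2–b1, a3–b6, a4–b5, a5–b7.
The set {a2, a3, a5, a6, a7} has only 3 neighbours ({b1, b6, b7}), so by Hall's theorem at most 5 of the 7 left vertices can be matched.
That matches 5 of the 7, leaving 2 unmatched; no matching can do better.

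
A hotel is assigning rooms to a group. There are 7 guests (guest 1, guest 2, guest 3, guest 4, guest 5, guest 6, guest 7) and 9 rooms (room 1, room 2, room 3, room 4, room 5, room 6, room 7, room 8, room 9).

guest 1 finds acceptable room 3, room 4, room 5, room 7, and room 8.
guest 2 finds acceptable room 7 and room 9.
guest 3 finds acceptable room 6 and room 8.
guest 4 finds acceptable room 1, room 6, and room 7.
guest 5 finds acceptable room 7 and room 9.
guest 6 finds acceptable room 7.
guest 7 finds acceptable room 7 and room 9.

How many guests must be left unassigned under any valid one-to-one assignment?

For example, pair guest 1–room 4, guest 2–room 9, guest 3–room 8, guest 4–room 6, guest 5–room 7.
The set {guest 2, guest 5, guest 6, guest 7} has only 2 neighbours ({room 7, room 9}), so by Hall's theorem at most 5 of the 7 guests can be matched.
That matches 5 of the 7, leaving 2 unmatched; no matching can do better.

2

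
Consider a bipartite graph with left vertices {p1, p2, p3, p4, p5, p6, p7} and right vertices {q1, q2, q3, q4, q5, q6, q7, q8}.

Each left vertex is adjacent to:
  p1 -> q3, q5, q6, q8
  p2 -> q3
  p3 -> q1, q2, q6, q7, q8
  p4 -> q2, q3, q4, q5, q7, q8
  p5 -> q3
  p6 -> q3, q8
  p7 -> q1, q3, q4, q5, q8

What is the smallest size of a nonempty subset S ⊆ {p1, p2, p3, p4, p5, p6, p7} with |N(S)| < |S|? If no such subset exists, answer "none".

2

Take S = {p2, p5}. Its neighbourhood is {q3}, so |N(S)| = 1 < |S| = 2.
No single vertex violates Hall's condition since each has at least one neighbour, so 2 is the minimum.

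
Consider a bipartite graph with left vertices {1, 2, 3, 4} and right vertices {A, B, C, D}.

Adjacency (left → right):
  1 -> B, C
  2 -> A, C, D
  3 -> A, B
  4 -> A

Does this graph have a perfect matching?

A valid assignment of size 4: 1–C, 2–D, 3–B, 4–A.
All 4 left vertices are covered.

Yes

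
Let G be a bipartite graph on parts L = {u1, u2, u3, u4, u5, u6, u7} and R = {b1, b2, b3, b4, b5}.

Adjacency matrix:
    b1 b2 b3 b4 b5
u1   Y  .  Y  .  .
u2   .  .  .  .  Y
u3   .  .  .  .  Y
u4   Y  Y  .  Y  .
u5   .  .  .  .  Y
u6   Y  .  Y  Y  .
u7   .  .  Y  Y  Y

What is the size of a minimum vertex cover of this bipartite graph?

The 5 edges u1–b1, u2–b5, u4–b2, u6–b4, u7–b3 form a matching, so any vertex cover needs at least 5 vertices (one per matched edge).
Conversely {u1, u4, u6, u7, b5} meets every edge and has exactly 5 vertices, so 5 is optimal.

5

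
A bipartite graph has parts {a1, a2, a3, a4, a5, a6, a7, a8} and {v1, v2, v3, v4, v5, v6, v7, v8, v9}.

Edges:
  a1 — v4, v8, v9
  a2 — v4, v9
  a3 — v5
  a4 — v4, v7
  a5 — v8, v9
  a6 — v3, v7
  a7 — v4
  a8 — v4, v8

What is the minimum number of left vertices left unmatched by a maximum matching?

One maximum matching: a1→v8, a2→v4, a3→v5, a4→v7, a5→v9, a6→v3.
The set {a1, a2, a5, a7, a8} has only 3 neighbours ({v4, v8, v9}), so by Hall's theorem at most 6 of the 8 left vertices can be matched.
That matches 6 of the 8, leaving 2 unmatched; no matching can do better.

2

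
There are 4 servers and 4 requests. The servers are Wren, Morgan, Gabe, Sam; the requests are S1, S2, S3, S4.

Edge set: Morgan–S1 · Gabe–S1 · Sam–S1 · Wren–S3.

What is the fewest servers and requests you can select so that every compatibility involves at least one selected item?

The 2 edges Wren–S3, Morgan–S1 form a matching, so any vertex cover needs at least 2 vertices (one per matched edge).
Conversely {Wren, S1} meets every edge and has exactly 2 vertices, so 2 is optimal.

2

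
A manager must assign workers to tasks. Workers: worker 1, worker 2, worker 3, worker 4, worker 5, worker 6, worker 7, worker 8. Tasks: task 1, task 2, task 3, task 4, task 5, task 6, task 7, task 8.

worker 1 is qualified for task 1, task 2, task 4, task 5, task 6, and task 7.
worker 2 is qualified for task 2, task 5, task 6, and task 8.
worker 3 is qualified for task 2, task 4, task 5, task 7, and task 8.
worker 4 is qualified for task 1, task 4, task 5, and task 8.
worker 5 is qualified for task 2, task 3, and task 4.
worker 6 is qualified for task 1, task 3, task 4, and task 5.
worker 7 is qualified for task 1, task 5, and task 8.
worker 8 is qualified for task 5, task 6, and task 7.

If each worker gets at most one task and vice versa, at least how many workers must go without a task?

0

For example, pair worker 1-task 4, worker 2-task 6, worker 3-task 8, worker 4-task 5, worker 5-task 2, worker 6-task 3, worker 7-task 1, worker 8-task 7.
This saturates every worker, so 8 is the maximum.
That matches 8 of the 8, leaving 0 unmatched; no matching can do better.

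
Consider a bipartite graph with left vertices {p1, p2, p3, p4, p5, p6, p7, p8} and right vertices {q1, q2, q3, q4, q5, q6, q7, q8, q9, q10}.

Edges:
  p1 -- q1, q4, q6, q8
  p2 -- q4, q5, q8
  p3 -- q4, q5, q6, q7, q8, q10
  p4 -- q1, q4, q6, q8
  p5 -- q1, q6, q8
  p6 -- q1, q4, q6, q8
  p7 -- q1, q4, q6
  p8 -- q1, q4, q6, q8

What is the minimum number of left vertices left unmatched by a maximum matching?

For example, pair p1→q4, p2→q5, p3→q7, p4→q1, p5→q8, p6→q6.
The set {p1, p4, p5, p6, p7, p8} has only 4 neighbours ({q1, q4, q6, q8}), so by Hall's theorem at most 6 of the 8 left vertices can be matched.
That matches 6 of the 8, leaving 2 unmatched; no matching can do better.

2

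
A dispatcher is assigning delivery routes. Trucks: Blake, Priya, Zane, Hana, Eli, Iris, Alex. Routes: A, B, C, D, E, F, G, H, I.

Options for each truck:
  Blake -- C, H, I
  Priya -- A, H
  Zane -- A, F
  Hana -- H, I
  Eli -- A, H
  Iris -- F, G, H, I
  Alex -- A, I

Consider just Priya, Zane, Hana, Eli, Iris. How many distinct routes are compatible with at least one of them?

5

The union of neighbours of {Priya, Zane, Hana, Eli, Iris} is {A, F, G, H, I}, which has 5 elements.
Since |N(S)| = 5 ≥ |S| = 5, Hall's condition holds for this subset.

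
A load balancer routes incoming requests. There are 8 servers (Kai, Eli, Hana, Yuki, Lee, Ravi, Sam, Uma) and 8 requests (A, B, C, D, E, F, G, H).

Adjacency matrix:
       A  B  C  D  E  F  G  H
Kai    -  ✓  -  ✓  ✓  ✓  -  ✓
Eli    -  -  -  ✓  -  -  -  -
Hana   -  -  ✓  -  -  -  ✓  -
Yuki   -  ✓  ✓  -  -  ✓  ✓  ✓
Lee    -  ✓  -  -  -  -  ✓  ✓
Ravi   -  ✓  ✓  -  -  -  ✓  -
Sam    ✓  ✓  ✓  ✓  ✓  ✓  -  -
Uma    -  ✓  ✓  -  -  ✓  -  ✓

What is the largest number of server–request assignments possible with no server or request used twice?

8

A valid assignment of size 8: Kai–E, Eli–D, Hana–G, Yuki–F, Lee–H, Ravi–C, Sam–A, Uma–B.
This saturates every server, so 8 is the maximum.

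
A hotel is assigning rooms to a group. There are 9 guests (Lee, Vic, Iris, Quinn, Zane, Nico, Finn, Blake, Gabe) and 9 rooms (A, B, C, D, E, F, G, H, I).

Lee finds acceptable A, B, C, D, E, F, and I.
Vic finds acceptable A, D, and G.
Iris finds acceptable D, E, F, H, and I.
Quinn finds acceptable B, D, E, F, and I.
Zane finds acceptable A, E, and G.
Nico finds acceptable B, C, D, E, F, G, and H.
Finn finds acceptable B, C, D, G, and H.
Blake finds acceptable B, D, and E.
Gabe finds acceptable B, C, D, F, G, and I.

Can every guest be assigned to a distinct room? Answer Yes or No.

A valid assignment of size 9: Lee–F, Vic–D, Iris–H, Quinn–I, Zane–A, Nico–E, Finn–C, Blake–B, Gabe–G.
All 9 guests are covered.

Yes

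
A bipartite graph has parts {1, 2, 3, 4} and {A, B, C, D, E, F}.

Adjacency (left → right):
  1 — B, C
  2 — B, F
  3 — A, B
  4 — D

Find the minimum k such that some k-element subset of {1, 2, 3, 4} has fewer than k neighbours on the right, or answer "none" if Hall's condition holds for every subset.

none

A matching saturating every left vertex exists, for instance 1→C, 2→F, 3→B, 4→D.
By Hall's marriage theorem, this means |N(S)| ≥ |S| for every subset S, so no violating subset exists.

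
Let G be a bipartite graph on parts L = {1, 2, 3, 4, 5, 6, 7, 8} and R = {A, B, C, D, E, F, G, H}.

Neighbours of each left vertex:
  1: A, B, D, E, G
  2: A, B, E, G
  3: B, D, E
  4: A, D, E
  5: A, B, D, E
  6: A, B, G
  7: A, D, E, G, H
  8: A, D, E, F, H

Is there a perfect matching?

The set {1, 2, 3, 4, 5, 6} has only 5 neighbours ({A, B, D, E, G}), so by Hall's theorem at most 7 of the 8 left vertices can be matched.
Hence no matching covers every left vertex.

No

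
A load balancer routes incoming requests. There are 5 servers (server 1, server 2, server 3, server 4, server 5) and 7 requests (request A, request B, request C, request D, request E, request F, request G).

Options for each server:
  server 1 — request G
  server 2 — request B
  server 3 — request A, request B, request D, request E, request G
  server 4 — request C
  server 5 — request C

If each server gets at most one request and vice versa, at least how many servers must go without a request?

1

A valid assignment of size 4: server 1-request G, server 2-request B, server 3-request E, server 4-request C.
The set {server 4, server 5} has only 1 neighbour ({request C}), so by Hall's theorem at most 4 of the 5 servers can be matched.
That matches 4 of the 5, leaving 1 unmatched; no matching can do better.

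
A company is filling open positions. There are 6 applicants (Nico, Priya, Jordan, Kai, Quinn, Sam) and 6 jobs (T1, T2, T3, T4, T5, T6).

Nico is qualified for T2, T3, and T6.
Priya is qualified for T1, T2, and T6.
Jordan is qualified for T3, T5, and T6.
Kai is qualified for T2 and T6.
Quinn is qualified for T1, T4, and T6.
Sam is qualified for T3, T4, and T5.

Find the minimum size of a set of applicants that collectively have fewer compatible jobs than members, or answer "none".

none

A matching saturating every applicant exists, for instance Nico→T3, Priya→T1, Jordan→T6, Kai→T2, Quinn→T4, Sam→T5.
By Hall's marriage theorem, this means |N(S)| ≥ |S| for every subset S, so no violating subset exists.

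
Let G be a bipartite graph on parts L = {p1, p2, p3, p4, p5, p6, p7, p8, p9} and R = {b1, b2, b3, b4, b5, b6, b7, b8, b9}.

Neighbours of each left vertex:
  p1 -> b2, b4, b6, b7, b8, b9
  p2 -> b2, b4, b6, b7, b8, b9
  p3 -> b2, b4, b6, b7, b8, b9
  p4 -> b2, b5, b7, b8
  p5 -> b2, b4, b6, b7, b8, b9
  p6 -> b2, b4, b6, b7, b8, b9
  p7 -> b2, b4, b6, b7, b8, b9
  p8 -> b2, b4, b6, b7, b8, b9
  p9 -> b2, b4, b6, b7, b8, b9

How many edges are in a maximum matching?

One maximum matching: p1-b9, p2-b8, p3-b2, p4-b5, p5-b4, p6-b6, p7-b7.
The set {p1, p2, p3, p5, p6, p7, p8, p9} has only 6 neighbours ({b2, b4, b6, b7, b8, b9}), so by Hall's theorem at most 7 of the 9 left vertices can be matched.

7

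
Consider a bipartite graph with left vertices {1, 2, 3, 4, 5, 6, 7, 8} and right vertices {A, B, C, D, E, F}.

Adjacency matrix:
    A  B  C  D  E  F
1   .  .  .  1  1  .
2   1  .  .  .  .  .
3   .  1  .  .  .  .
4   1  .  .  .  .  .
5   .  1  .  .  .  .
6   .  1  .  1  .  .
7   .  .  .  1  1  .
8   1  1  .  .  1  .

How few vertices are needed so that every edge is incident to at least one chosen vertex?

4

{A, B, D, E} is a vertex cover of size 4: every edge has an endpoint in this set.
No smaller cover exists because 1–E, 2–A, 3–B, 6–D is a matching of size 4, and a cover must include an endpoint of each of these disjoint edges (König's theorem).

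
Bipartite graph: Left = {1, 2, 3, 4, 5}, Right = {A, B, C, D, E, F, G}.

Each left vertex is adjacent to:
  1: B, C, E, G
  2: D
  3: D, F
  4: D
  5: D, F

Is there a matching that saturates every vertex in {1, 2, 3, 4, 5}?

No

The set {2, 3, 4, 5} has only 2 neighbours ({D, F}), so by Hall's theorem at most 3 of the 5 left vertices can be matched.
Hence no matching covers every left vertex.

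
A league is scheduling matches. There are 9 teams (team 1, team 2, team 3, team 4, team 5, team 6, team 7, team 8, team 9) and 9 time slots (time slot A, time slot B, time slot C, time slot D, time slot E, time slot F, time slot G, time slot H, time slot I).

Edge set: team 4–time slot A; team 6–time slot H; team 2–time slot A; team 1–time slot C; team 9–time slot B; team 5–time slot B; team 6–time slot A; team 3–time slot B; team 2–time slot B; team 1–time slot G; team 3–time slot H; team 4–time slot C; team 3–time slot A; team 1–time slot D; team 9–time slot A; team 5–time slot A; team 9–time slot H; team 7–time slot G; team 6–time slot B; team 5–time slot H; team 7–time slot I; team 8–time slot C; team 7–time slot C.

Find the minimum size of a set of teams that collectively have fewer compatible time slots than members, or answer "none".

4

Take S = {team 2, team 3, team 5, team 6}. Its neighbourhood is {time slot A, time slot B, time slot H}, so |N(S)| = 3 < |S| = 4.
Every subset of size less than 4 has at least as many neighbours as members, so 4 is the minimum.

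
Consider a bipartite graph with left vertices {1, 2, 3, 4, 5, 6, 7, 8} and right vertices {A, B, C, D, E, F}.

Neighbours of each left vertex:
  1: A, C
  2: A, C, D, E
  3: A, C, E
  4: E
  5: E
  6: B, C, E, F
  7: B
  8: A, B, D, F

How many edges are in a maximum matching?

6

One maximum matching: 1-A, 2-D, 3-C, 4-E, 6-F, 7-B.
The set {1, 2, 3, 4, 5, 6, 7, 8} has only 6 neighbours ({A, B, C, D, E, F}), so by Hall's theorem at most 6 of the 8 left vertices can be matched.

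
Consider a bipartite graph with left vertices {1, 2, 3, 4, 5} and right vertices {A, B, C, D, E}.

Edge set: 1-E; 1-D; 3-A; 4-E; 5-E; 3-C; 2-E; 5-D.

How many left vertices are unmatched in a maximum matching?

For example, pair 1–D, 2–E, 3–C.
The set {1, 2, 4, 5} has only 2 neighbours ({D, E}), so by Hall's theorem at most 3 of the 5 left vertices can be matched.
That matches 3 of the 5, leaving 2 unmatched; no matching can do better.

2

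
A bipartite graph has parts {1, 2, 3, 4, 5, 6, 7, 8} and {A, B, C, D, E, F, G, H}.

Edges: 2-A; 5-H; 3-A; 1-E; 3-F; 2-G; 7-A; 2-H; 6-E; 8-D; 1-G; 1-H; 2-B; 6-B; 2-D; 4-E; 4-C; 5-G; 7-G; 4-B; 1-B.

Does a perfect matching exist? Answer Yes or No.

Yes

One maximum matching: 1–B, 2–A, 3–F, 4–C, 5–H, 6–E, 7–G, 8–D.
Every left vertex is matched, so this is a perfect matching.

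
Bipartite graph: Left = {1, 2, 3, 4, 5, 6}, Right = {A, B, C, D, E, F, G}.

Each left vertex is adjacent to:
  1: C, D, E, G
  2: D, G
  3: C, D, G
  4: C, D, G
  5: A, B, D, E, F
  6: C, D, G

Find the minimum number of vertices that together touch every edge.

5

The 5 edges 1–E, 2–D, 3–C, 4–G, 5–A form a matching, so any vertex cover needs at least 5 vertices (one per matched edge).
Conversely {1, 5, C, D, G} meets every edge and has exactly 5 vertices, so 5 is optimal.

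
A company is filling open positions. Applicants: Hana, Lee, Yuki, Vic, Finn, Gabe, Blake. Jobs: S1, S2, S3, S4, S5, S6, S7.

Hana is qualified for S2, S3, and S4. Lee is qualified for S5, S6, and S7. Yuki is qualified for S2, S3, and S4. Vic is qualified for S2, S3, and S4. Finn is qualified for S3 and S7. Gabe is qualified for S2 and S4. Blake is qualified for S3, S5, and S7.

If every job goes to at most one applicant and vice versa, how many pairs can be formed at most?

6

For example, pair Hana–S3, Lee–S6, Yuki–S4, Vic–S2, Finn–S7, Blake–S5.
The set {Hana, Yuki, Vic, Gabe} has only 3 neighbours ({S2, S3, S4}), so by Hall's theorem at most 6 of the 7 applicants can be matched.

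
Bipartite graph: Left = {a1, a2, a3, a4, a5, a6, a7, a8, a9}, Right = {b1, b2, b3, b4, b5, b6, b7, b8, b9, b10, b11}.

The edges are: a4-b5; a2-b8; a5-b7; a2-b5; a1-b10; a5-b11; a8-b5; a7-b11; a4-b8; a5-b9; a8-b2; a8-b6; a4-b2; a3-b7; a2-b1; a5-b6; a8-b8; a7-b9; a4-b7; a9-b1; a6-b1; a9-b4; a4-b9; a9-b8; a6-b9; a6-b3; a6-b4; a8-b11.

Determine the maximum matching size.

A valid assignment of size 9: a1–b10, a2–b5, a3–b7, a4–b2, a5–b6, a6–b3, a7–b9, a8–b11, a9–b8.
This saturates every left vertex, so 9 is the maximum.

9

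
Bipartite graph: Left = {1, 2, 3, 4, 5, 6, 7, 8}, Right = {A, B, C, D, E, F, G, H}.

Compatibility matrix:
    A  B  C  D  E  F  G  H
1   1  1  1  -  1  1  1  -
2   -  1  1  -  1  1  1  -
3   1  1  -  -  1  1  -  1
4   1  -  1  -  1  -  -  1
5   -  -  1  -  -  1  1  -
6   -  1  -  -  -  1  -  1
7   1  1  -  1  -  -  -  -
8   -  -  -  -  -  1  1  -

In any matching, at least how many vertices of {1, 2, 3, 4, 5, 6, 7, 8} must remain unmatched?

0

For example, pair 1–A, 2–G, 3–H, 4–E, 5–C, 6–B, 7–D, 8–F.
All 8 left vertices are matched, so no larger matching exists.
That matches 8 of the 8, leaving 0 unmatched; no matching can do better.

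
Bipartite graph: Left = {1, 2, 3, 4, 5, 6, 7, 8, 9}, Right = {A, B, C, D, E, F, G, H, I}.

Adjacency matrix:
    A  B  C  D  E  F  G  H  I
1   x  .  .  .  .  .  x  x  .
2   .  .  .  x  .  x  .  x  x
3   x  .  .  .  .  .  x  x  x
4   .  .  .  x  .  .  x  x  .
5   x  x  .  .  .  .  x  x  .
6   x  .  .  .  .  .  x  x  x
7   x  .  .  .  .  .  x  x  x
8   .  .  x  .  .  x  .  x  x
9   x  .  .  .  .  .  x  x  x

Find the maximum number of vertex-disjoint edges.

A valid assignment of size 8: 1-A, 2-F, 3-H, 4-D, 5-B, 6-G, 7-I, 8-C.
The set {1, 3, 6, 7, 9} has only 4 neighbours ({A, G, H, I}), so by Hall's theorem at most 8 of the 9 left vertices can be matched.

8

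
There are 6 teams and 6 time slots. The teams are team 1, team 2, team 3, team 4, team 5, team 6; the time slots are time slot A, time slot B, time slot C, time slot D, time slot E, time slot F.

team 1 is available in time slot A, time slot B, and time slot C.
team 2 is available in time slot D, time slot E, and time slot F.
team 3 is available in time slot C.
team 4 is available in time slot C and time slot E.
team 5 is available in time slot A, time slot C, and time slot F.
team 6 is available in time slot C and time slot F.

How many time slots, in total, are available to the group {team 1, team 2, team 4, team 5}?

6

The union of neighbours of {team 1, team 2, team 4, team 5} is {time slot A, time slot B, time slot C, time slot D, time slot E, time slot F}, which has 6 elements.
Since |N(S)| = 6 ≥ |S| = 4, Hall's condition holds for this subset.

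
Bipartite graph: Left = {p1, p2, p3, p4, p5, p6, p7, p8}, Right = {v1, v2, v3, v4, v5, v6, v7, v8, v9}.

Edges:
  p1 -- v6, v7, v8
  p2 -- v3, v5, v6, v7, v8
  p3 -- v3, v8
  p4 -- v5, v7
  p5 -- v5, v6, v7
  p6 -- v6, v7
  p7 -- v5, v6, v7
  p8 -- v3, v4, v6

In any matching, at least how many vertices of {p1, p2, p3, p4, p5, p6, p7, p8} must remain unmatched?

A valid assignment of size 6: p1→v7, p2→v3, p3→v8, p4→v5, p5→v6, p8→v4.
The set {p1, p2, p3, p4, p5, p6, p7} has only 5 neighbours ({v3, v5, v6, v7, v8}), so by Hall's theorem at most 6 of the 8 left vertices can be matched.
That matches 6 of the 8, leaving 2 unmatched; no matching can do better.

2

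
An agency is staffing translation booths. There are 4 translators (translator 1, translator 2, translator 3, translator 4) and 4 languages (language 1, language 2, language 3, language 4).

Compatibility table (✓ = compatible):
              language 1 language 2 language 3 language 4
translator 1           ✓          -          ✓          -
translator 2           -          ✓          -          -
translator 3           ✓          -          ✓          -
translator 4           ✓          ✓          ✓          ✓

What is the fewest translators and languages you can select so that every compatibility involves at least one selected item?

A maximum matching has 4 edges (e.g. translator 1–language 3, translator 2–language 2, translator 3–language 1, translator 4–language 4).
By König's theorem the minimum vertex cover has the same size. One such cover is {translator 1, translator 2, translator 3, translator 4}.

4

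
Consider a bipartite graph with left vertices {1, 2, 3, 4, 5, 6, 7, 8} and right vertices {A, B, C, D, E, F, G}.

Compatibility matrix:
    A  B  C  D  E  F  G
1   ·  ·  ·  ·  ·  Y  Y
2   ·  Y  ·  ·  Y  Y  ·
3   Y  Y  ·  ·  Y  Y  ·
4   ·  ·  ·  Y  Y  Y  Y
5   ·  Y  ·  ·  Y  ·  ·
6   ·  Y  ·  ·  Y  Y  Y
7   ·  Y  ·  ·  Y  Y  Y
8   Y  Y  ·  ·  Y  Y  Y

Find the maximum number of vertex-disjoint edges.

6

For example, pair 1-G, 2-F, 3-A, 4-D, 5-E, 6-B.
The set {1, 2, 3, 5, 6, 7, 8} has only 5 neighbours ({A, B, E, F, G}), so by Hall's theorem at most 6 of the 8 left vertices can be matched.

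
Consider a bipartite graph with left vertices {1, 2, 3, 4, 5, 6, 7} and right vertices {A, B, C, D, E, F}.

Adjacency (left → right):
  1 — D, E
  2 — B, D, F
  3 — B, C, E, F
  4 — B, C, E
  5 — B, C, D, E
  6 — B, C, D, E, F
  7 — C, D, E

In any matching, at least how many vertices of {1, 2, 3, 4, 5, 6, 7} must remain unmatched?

For example, pair 1→D, 2→F, 3→C, 4→E, 5→B.
The set {1, 2, 3, 4, 5, 6, 7} has only 5 neighbours ({B, C, D, E, F}), so by Hall's theorem at most 5 of the 7 left vertices can be matched.
That matches 5 of the 7, leaving 2 unmatched; no matching can do better.

2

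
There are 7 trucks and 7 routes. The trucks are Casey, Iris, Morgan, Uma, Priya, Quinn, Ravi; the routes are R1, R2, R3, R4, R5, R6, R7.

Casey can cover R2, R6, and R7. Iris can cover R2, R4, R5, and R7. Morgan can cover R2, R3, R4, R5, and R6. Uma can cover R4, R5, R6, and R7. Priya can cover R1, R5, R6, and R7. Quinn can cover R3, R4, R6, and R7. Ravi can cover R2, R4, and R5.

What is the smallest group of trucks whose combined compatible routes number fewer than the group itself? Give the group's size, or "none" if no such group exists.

A matching saturating every truck exists, for instance Casey→R2, Iris→R7, Morgan→R3, Uma→R5, Priya→R1, Quinn→R6, Ravi→R4.
By Hall's marriage theorem, this means |N(S)| ≥ |S| for every subset S, so no violating subset exists.

none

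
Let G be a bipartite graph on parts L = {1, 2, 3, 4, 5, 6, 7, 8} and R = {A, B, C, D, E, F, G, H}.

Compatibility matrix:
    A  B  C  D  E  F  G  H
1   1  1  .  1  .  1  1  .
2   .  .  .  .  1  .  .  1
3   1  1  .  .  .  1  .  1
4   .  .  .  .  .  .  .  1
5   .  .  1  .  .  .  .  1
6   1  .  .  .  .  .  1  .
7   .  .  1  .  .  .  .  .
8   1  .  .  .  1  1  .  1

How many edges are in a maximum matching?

7

A valid assignment of size 7: 1→A, 2→E, 3→B, 4→H, 5→C, 6→G, 8→F.
The set {4, 5, 7} has only 2 neighbours ({C, H}), so by Hall's theorem at most 7 of the 8 left vertices can be matched.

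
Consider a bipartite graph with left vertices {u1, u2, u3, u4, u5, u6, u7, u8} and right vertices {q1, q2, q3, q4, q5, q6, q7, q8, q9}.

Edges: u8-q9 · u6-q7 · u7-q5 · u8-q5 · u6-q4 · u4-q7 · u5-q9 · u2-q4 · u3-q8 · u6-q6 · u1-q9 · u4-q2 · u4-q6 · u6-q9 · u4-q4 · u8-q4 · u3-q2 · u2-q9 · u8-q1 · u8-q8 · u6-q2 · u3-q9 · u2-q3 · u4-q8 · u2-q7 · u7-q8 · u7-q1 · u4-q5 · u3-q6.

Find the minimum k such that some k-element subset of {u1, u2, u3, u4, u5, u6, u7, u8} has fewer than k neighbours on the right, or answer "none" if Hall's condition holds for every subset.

Take S = {u1, u5}. Its neighbourhood is {q9}, so |N(S)| = 1 < |S| = 2.
No single vertex violates Hall's condition since each has at least one neighbour, so 2 is the minimum.

2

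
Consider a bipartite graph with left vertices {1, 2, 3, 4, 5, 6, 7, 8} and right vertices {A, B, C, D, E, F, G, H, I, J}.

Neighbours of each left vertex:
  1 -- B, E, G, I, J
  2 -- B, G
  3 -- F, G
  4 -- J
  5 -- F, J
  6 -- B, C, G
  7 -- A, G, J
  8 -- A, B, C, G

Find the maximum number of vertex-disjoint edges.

7

One maximum matching: 1-E, 2-B, 3-G, 4-J, 5-F, 6-C, 7-A.
The set {2, 3, 4, 5, 6, 7, 8} has only 6 neighbours ({A, B, C, F, G, J}), so by Hall's theorem at most 7 of the 8 left vertices can be matched.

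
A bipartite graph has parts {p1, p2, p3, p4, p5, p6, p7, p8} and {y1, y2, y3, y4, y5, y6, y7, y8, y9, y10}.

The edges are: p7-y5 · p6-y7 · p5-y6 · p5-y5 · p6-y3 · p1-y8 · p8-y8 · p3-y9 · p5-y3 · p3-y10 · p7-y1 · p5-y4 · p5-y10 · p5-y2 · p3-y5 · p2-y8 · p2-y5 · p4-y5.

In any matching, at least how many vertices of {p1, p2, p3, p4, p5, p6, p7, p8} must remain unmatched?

A valid assignment of size 6: p1–y8, p2–y5, p3–y10, p5–y6, p6–y3, p7–y1.
The set {p1, p2, p4, p8} has only 2 neighbours ({y5, y8}), so by Hall's theorem at most 6 of the 8 left vertices can be matched.
That matches 6 of the 8, leaving 2 unmatched; no matching can do better.

2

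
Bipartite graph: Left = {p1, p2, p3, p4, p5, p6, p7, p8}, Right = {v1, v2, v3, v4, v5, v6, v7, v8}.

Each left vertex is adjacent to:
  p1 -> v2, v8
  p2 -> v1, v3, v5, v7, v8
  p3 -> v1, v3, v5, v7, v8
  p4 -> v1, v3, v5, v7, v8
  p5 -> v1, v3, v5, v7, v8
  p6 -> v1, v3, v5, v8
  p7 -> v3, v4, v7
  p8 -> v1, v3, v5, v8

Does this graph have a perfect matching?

No

The set {p2, p3, p4, p5, p6, p8} has only 5 neighbours ({v1, v3, v5, v7, v8}), so by Hall's theorem at most 7 of the 8 left vertices can be matched.
Hence no matching covers every left vertex.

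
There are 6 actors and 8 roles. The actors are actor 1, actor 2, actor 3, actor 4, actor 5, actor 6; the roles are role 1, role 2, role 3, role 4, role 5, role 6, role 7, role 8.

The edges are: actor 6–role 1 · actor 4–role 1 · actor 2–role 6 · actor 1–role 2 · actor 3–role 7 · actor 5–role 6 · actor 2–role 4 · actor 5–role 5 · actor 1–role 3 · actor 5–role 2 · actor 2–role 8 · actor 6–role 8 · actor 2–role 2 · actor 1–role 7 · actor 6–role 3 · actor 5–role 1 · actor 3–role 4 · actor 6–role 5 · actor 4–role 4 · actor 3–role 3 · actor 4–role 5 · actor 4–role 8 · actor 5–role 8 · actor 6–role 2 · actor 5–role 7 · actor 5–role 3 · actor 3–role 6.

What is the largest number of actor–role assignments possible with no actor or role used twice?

For example, pair actor 1–role 3, actor 2–role 8, actor 3–role 6, actor 4–role 5, actor 5–role 7, actor 6–role 1.
This saturates every actor, so 6 is the maximum.

6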